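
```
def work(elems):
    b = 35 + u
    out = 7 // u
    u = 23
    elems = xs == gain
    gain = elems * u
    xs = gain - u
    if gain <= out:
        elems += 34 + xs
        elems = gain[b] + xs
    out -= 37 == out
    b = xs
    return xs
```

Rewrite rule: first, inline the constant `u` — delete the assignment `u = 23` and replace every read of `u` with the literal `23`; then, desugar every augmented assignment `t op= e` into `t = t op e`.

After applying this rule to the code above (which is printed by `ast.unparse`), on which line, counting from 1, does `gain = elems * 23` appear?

Transformed code:
def work(elems):
    b = 35 + 23
    out = 7 // 23
    elems = xs == gain
    gain = elems * 23
    xs = gain - 23
    if gain <= out:
        elems = elems + (34 + xs)
        elems = gain[b] + xs
    out = out - (37 == out)
    b = xs
    return xs

5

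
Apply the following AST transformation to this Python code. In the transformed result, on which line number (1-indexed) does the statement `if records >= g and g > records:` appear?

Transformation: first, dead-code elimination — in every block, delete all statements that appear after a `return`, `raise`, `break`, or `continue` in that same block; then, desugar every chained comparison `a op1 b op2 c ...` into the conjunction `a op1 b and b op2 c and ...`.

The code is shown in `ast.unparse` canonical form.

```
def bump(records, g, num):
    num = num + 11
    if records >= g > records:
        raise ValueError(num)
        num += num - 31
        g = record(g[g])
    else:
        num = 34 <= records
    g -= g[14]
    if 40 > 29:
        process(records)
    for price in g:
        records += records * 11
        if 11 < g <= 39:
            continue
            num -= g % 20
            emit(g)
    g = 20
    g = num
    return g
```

3

Transformed code:
def bump(records, g, num):
    num = num + 11
    if records >= g and g > records:
        raise ValueError(num)
    else:
        num = 34 <= records
    g -= g[14]
    if 40 > 29:
        process(records)
    for price in g:
        records += records * 11
        if 11 < g and g <= 39:
            continue
    g = 20
    g = num
    return g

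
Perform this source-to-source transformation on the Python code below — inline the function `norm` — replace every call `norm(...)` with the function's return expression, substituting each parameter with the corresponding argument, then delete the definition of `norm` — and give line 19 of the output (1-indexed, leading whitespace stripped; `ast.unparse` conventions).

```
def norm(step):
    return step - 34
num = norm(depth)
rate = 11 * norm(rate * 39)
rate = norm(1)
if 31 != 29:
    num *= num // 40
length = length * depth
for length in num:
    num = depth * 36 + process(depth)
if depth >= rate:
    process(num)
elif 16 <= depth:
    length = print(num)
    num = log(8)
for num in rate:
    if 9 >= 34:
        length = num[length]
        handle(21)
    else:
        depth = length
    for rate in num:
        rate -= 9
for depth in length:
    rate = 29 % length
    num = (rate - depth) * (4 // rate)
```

depth = length

Transformed code:
num = depth - 34
rate = 11 * (rate * 39 - 34)
rate = 1 - 34
if 31 != 29:
    num *= num // 40
length = length * depth
for length in num:
    num = depth * 36 + process(depth)
if depth >= rate:
    process(num)
elif 16 <= depth:
    length = print(num)
    num = log(8)
for num in rate:
    if 9 >= 34:
        length = num[length]
        handle(21)
    else:
        depth = length
    for rate in num:
        rate -= 9
for depth in length:
    rate = 29 % length
    num = (rate - depth) * (4 // rate)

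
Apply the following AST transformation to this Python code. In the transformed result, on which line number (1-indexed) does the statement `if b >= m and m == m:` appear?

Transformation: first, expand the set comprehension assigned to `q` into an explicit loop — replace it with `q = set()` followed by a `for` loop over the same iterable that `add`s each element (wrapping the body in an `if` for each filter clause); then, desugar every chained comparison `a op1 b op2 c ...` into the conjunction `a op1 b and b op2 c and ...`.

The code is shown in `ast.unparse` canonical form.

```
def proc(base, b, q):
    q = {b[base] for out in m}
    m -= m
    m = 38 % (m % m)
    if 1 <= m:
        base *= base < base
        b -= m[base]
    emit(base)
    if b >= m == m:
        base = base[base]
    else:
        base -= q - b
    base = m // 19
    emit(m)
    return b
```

11

Transformed code:
def proc(base, b, q):
    q = set()
    for out in m:
        q.add(b[base])
    m -= m
    m = 38 % (m % m)
    if 1 <= m:
        base *= base < base
        b -= m[base]
    emit(base)
    if b >= m and m == m:
        base = base[base]
    else:
        base -= q - b
    base = m // 19
    emit(m)
    return b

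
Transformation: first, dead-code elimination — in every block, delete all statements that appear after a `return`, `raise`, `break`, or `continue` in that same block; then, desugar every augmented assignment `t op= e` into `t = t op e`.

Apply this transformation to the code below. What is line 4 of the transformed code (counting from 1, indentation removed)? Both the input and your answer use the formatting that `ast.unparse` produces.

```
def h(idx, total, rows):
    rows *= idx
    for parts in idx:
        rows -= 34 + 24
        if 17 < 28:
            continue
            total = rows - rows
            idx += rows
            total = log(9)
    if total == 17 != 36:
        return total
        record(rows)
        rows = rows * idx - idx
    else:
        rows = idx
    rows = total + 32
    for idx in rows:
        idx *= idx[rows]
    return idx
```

Transformed code:
def h(idx, total, rows):
    rows = rows * idx
    for parts in idx:
        rows = rows - (34 + 24)
        if 17 < 28:
            continue
    if total == 17 != 36:
        return total
    else:
        rows = idx
    rows = total + 32
    for idx in rows:
        idx = idx * idx[rows]
    return idx

rows = rows - (34 + 24)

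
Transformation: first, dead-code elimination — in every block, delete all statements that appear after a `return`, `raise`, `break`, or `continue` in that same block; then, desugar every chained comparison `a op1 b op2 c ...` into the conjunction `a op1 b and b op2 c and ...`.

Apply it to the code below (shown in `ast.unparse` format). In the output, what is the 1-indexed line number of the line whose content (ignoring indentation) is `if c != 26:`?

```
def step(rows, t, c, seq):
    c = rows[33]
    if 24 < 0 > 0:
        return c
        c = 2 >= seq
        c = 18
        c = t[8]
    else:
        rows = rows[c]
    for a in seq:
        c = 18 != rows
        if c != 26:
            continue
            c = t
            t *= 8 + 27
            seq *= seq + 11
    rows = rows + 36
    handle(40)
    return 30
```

Transformed code:
def step(rows, t, c, seq):
    c = rows[33]
    if 24 < 0 and 0 > 0:
        return c
    else:
        rows = rows[c]
    for a in seq:
        c = 18 != rows
        if c != 26:
            continue
    rows = rows + 36
    handle(40)
    return 30

9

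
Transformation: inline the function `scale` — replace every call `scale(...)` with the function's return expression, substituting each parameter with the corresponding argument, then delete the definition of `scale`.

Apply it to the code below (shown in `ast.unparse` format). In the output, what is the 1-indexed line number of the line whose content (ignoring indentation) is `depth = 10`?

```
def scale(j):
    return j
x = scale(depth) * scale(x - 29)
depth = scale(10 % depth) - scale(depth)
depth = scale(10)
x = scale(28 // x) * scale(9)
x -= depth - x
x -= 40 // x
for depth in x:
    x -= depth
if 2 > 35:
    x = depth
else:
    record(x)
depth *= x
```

Transformed code:
x = depth * (x - 29)
depth = 10 % depth - depth
depth = 10
x = 28 // x * 9
x -= depth - x
x -= 40 // x
for depth in x:
    x -= depth
if 2 > 35:
    x = depth
else:
    record(x)
depth *= x

3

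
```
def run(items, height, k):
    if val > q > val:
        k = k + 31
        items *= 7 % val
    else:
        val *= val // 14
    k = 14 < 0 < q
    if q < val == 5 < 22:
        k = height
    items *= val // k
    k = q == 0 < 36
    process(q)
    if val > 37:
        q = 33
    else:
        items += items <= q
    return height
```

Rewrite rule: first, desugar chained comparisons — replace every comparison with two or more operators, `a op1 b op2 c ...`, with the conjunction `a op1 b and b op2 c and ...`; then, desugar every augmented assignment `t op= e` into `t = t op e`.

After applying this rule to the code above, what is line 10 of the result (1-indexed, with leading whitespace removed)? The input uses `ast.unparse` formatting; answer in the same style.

Transformed code:
def run(items, height, k):
    if val > q and q > val:
        k = k + 31
        items = items * (7 % val)
    else:
        val = val * (val // 14)
    k = 14 < 0 and 0 < q
    if q < val and val == 5 and (5 < 22):
        k = height
    items = items * (val // k)
    k = q == 0 and 0 < 36
    process(q)
    if val > 37:
        q = 33
    else:
        items = items + (items <= q)
    return height

items = items * (val // k)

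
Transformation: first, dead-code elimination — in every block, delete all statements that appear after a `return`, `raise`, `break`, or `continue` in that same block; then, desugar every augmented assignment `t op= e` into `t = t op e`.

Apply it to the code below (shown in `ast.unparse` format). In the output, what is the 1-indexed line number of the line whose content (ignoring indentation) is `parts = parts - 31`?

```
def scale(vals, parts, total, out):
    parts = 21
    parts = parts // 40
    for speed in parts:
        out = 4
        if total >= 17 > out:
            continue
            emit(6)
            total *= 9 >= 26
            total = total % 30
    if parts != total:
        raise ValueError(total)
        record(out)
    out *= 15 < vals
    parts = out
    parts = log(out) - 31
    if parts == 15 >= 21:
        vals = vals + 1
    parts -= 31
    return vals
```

15

Transformed code:
def scale(vals, parts, total, out):
    parts = 21
    parts = parts // 40
    for speed in parts:
        out = 4
        if total >= 17 > out:
            continue
    if parts != total:
        raise ValueError(total)
    out = out * (15 < vals)
    parts = out
    parts = log(out) - 31
    if parts == 15 >= 21:
        vals = vals + 1
    parts = parts - 31
    return vals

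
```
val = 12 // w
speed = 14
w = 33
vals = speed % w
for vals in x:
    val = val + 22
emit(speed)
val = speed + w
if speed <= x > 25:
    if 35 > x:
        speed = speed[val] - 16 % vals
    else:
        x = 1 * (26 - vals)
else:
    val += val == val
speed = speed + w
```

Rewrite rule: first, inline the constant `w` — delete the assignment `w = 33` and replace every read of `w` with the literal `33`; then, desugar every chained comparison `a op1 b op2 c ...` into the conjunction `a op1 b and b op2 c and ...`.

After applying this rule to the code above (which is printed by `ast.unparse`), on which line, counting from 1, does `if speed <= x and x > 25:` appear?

Transformed code:
val = 12 // 33
speed = 14
vals = speed % 33
for vals in x:
    val = val + 22
emit(speed)
val = speed + 33
if speed <= x and x > 25:
    if 35 > x:
        speed = speed[val] - 16 % vals
    else:
        x = 1 * (26 - vals)
else:
    val += val == val
speed = speed + 33

8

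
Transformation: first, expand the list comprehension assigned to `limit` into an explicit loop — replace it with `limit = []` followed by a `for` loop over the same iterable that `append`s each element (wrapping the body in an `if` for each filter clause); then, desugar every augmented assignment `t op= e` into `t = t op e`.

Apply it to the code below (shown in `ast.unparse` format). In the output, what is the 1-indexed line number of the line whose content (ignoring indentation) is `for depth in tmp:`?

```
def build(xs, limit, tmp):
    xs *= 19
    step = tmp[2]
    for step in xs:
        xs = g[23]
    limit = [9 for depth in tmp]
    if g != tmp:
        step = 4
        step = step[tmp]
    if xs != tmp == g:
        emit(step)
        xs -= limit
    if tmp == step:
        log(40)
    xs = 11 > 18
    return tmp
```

7

Transformed code:
def build(xs, limit, tmp):
    xs = xs * 19
    step = tmp[2]
    for step in xs:
        xs = g[23]
    limit = []
    for depth in tmp:
        limit.append(9)
    if g != tmp:
        step = 4
        step = step[tmp]
    if xs != tmp == g:
        emit(step)
        xs = xs - limit
    if tmp == step:
        log(40)
    xs = 11 > 18
    return tmp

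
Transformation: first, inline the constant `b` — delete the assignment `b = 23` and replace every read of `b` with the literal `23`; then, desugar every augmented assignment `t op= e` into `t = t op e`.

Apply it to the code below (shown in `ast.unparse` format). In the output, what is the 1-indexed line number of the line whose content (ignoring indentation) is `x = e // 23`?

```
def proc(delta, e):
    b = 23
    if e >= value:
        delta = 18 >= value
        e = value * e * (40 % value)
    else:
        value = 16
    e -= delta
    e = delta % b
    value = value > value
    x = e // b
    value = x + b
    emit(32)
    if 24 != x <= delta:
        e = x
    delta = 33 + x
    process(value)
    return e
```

Transformed code:
def proc(delta, e):
    if e >= value:
        delta = 18 >= value
        e = value * e * (40 % value)
    else:
        value = 16
    e = e - delta
    e = delta % 23
    value = value > value
    x = e // 23
    value = x + 23
    emit(32)
    if 24 != x <= delta:
        e = x
    delta = 33 + x
    process(value)
    return e

10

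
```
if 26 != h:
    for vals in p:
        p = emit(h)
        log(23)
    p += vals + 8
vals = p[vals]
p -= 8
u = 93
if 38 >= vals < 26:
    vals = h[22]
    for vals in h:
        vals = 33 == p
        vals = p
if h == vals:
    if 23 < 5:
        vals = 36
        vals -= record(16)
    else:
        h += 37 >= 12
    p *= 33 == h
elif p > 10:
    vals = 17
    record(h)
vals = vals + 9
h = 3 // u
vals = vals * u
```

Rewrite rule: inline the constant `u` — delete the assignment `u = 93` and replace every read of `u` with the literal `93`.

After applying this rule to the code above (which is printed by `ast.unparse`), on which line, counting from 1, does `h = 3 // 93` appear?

Transformed code:
if 26 != h:
    for vals in p:
        p = emit(h)
        log(23)
    p += vals + 8
vals = p[vals]
p -= 8
if 38 >= vals < 26:
    vals = h[22]
    for vals in h:
        vals = 33 == p
        vals = p
if h == vals:
    if 23 < 5:
        vals = 36
        vals -= record(16)
    else:
        h += 37 >= 12
    p *= 33 == h
elif p > 10:
    vals = 17
    record(h)
vals = vals + 9
h = 3 // 93
vals = vals * 93

24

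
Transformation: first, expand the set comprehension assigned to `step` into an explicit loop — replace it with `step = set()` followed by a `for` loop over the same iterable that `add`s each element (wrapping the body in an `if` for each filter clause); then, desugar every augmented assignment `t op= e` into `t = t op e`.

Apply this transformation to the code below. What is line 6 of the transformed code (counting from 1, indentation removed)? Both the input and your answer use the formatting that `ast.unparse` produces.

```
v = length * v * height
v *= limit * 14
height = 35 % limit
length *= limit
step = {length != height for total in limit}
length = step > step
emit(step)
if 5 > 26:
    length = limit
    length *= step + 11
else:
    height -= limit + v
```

for total in limit:

Transformed code:
v = length * v * height
v = v * (limit * 14)
height = 35 % limit
length = length * limit
step = set()
for total in limit:
    step.add(length != height)
length = step > step
emit(step)
if 5 > 26:
    length = limit
    length = length * (step + 11)
else:
    height = height - (limit + v)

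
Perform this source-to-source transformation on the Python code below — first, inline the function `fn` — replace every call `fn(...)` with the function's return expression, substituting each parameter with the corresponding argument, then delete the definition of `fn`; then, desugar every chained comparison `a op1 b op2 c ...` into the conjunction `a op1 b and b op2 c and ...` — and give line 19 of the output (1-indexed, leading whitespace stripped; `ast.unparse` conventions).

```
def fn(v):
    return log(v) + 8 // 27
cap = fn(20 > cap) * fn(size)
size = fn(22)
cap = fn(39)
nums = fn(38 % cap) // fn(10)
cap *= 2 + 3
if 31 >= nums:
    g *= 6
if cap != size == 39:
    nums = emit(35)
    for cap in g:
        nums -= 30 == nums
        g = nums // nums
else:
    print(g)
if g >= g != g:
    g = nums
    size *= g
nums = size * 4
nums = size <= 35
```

Transformed code:
cap = (log(20 > cap) + 8 // 27) * (log(size) + 8 // 27)
size = log(22) + 8 // 27
cap = log(39) + 8 // 27
nums = (log(38 % cap) + 8 // 27) // (log(10) + 8 // 27)
cap *= 2 + 3
if 31 >= nums:
    g *= 6
if cap != size and size == 39:
    nums = emit(35)
    for cap in g:
        nums -= 30 == nums
        g = nums // nums
else:
    print(g)
if g >= g and g != g:
    g = nums
    size *= g
nums = size * 4
nums = size <= 35

nums = size <= 35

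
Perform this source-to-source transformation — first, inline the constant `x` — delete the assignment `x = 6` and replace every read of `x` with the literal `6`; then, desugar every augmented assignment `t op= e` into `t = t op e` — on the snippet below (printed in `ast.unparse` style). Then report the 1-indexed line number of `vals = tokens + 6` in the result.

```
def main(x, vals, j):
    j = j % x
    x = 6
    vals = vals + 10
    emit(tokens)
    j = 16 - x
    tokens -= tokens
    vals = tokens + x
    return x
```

Transformed code:
def main(x, vals, j):
    j = j % 6
    vals = vals + 10
    emit(tokens)
    j = 16 - 6
    tokens = tokens - tokens
    vals = tokens + 6
    return 6

7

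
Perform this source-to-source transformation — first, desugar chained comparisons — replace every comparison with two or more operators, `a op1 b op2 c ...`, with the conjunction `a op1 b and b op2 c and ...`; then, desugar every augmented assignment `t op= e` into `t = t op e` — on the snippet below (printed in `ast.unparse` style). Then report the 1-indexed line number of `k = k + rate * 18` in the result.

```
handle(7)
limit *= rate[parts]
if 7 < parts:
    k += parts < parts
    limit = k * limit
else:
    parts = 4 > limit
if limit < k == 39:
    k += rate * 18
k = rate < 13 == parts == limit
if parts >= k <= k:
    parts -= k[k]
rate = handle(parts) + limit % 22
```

Transformed code:
handle(7)
limit = limit * rate[parts]
if 7 < parts:
    k = k + (parts < parts)
    limit = k * limit
else:
    parts = 4 > limit
if limit < k and k == 39:
    k = k + rate * 18
k = rate < 13 and 13 == parts and (parts == limit)
if parts >= k and k <= k:
    parts = parts - k[k]
rate = handle(parts) + limit % 22

9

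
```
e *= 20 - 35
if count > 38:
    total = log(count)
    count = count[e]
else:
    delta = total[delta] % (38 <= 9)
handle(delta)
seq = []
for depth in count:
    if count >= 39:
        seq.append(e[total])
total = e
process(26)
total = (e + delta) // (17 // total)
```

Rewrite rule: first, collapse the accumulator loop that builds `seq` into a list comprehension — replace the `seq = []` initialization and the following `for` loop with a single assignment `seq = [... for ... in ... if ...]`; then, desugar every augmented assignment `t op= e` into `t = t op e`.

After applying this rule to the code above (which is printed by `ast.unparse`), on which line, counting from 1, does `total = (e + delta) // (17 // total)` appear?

Transformed code:
e = e * (20 - 35)
if count > 38:
    total = log(count)
    count = count[e]
else:
    delta = total[delta] % (38 <= 9)
handle(delta)
seq = [e[total] for depth in count if count >= 39]
total = e
process(26)
total = (e + delta) // (17 // total)

11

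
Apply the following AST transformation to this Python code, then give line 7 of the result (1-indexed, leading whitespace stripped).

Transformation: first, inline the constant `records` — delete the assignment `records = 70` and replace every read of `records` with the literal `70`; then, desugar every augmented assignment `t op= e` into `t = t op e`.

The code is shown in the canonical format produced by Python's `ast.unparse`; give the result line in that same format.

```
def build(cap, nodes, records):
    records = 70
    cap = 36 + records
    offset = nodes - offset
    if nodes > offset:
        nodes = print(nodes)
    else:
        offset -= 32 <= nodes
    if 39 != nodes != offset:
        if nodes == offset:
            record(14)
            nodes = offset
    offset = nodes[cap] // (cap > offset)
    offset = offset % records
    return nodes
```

offset = offset - (32 <= nodes)

Transformed code:
def build(cap, nodes, records):
    cap = 36 + 70
    offset = nodes - offset
    if nodes > offset:
        nodes = print(nodes)
    else:
        offset = offset - (32 <= nodes)
    if 39 != nodes != offset:
        if nodes == offset:
            record(14)
            nodes = offset
    offset = nodes[cap] // (cap > offset)
    offset = offset % 70
    return nodes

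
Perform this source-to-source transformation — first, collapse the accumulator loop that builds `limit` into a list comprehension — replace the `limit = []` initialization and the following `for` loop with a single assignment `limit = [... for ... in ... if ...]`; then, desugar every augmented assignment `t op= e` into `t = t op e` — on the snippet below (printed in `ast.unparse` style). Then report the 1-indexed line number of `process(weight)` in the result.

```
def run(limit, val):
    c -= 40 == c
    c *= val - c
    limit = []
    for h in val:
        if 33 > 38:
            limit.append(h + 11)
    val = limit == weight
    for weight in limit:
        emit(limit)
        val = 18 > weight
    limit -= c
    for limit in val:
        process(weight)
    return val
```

Transformed code:
def run(limit, val):
    c = c - (40 == c)
    c = c * (val - c)
    limit = [h + 11 for h in val if 33 > 38]
    val = limit == weight
    for weight in limit:
        emit(limit)
        val = 18 > weight
    limit = limit - c
    for limit in val:
        process(weight)
    return val

11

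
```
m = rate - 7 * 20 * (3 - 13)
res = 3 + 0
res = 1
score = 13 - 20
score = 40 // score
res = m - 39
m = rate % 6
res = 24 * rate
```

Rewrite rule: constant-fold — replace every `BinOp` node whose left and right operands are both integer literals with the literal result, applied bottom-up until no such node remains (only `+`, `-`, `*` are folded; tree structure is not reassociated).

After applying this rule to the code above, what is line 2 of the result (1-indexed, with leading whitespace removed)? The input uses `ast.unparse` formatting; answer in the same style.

Transformed code:
m = rate - -1400
res = 3
res = 1
score = -7
score = 40 // score
res = m - 39
m = rate % 6
res = 24 * rate

res = 3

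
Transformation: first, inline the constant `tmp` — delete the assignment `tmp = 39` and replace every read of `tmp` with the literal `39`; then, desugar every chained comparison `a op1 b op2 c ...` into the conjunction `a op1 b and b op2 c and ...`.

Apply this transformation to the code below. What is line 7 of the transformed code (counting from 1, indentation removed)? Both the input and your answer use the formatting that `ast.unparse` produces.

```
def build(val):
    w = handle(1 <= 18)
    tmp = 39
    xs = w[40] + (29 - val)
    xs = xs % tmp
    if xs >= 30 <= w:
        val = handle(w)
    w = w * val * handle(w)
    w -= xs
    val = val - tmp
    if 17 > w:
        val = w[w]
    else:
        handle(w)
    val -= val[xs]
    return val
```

Transformed code:
def build(val):
    w = handle(1 <= 18)
    xs = w[40] + (29 - val)
    xs = xs % 39
    if xs >= 30 and 30 <= w:
        val = handle(w)
    w = w * val * handle(w)
    w -= xs
    val = val - 39
    if 17 > w:
        val = w[w]
    else:
        handle(w)
    val -= val[xs]
    return val

w = w * val * handle(w)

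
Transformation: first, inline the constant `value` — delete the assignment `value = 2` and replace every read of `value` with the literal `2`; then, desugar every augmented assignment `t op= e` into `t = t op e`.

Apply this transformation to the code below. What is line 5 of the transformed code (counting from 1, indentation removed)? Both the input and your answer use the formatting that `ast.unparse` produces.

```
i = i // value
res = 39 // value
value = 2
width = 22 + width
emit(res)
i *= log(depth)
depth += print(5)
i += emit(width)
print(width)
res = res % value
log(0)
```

Transformed code:
i = i // 2
res = 39 // 2
width = 22 + width
emit(res)
i = i * log(depth)
depth = depth + print(5)
i = i + emit(width)
print(width)
res = res % 2
log(0)

i = i * log(depth)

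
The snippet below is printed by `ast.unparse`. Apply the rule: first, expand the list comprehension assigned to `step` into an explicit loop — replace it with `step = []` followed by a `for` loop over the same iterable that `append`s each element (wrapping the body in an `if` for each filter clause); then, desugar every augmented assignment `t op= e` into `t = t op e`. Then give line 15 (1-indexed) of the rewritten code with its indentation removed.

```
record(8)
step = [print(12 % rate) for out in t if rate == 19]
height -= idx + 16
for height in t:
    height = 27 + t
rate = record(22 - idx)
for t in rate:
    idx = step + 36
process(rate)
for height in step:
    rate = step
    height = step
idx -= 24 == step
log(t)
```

Transformed code:
record(8)
step = []
for out in t:
    if rate == 19:
        step.append(print(12 % rate))
height = height - (idx + 16)
for height in t:
    height = 27 + t
rate = record(22 - idx)
for t in rate:
    idx = step + 36
process(rate)
for height in step:
    rate = step
    height = step
idx = idx - (24 == step)
log(t)

height = step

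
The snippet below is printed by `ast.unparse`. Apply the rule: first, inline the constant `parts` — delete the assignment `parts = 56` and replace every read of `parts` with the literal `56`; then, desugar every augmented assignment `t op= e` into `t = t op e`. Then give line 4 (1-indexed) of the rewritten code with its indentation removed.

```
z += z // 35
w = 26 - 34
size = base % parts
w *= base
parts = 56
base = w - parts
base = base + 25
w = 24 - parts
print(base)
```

w = w * base

Transformed code:
z = z + z // 35
w = 26 - 34
size = base % 56
w = w * base
base = w - 56
base = base + 25
w = 24 - 56
print(base)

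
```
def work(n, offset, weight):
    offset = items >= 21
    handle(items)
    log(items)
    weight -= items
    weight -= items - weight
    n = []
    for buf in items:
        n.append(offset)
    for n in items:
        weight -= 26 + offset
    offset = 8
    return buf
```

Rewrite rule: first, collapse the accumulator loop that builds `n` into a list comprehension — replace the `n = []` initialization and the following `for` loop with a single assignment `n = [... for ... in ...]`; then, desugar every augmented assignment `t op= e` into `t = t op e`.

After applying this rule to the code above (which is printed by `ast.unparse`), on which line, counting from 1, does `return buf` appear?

Transformed code:
def work(n, offset, weight):
    offset = items >= 21
    handle(items)
    log(items)
    weight = weight - items
    weight = weight - (items - weight)
    n = [offset for buf in items]
    for n in items:
        weight = weight - (26 + offset)
    offset = 8
    return buf

11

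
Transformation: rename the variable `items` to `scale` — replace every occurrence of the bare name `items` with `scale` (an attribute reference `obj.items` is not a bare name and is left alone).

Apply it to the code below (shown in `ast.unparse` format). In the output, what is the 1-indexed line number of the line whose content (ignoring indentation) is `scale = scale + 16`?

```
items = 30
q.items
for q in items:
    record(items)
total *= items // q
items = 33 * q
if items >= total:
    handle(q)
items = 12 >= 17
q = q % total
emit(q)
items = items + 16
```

12

Transformed code:
scale = 30
q.items
for q in scale:
    record(scale)
total *= scale // q
scale = 33 * q
if scale >= total:
    handle(q)
scale = 12 >= 17
q = q % total
emit(q)
scale = scale + 16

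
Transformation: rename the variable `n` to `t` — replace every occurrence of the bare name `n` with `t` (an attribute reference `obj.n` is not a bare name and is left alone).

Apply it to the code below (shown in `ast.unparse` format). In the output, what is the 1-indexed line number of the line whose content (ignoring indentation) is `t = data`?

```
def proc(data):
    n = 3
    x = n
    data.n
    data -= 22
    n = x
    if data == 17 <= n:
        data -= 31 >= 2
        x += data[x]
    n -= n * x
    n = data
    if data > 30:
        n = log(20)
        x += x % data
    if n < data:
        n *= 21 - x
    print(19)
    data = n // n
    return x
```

11

Transformed code:
def proc(data):
    t = 3
    x = t
    data.n
    data -= 22
    t = x
    if data == 17 <= t:
        data -= 31 >= 2
        x += data[x]
    t -= t * x
    t = data
    if data > 30:
        t = log(20)
        x += x % data
    if t < data:
        t *= 21 - x
    print(19)
    data = t // t
    return x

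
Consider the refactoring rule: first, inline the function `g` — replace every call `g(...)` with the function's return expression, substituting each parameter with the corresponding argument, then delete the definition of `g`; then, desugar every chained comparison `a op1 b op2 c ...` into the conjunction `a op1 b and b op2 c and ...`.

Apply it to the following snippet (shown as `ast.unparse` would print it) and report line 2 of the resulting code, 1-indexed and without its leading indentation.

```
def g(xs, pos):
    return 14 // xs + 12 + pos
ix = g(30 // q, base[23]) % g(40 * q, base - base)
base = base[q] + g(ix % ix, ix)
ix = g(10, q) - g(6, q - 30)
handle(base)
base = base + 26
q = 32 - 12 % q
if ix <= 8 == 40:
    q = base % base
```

Transformed code:
ix = (14 // (30 // q) + 12 + base[23]) % (14 // (40 * q) + 12 + (base - base))
base = base[q] + (14 // (ix % ix) + 12 + ix)
ix = 14 // 10 + 12 + q - (14 // 6 + 12 + (q - 30))
handle(base)
base = base + 26
q = 32 - 12 % q
if ix <= 8 and 8 == 40:
    q = base % base

base = base[q] + (14 // (ix % ix) + 12 + ix)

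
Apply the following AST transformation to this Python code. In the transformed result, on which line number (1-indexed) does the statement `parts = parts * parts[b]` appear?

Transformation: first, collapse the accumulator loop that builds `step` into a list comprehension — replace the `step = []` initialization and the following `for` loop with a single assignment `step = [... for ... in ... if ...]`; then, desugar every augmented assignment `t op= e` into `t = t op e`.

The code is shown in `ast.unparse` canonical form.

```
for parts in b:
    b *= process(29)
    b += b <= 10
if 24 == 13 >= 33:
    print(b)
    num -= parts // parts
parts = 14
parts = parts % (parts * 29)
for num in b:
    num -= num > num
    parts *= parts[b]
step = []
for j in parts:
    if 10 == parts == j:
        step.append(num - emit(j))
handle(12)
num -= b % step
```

Transformed code:
for parts in b:
    b = b * process(29)
    b = b + (b <= 10)
if 24 == 13 >= 33:
    print(b)
    num = num - parts // parts
parts = 14
parts = parts % (parts * 29)
for num in b:
    num = num - (num > num)
    parts = parts * parts[b]
step = [num - emit(j) for j in parts if 10 == parts == j]
handle(12)
num = num - b % step

11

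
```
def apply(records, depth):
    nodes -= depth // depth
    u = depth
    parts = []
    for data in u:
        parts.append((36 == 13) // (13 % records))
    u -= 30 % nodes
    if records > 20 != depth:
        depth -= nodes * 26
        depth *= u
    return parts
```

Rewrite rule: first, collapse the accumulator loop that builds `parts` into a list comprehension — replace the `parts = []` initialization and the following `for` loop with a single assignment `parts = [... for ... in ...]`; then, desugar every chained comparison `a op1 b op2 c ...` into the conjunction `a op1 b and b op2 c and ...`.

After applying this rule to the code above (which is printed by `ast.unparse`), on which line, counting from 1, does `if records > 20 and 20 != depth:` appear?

6

Transformed code:
def apply(records, depth):
    nodes -= depth // depth
    u = depth
    parts = [(36 == 13) // (13 % records) for data in u]
    u -= 30 % nodes
    if records > 20 and 20 != depth:
        depth -= nodes * 26
        depth *= u
    return parts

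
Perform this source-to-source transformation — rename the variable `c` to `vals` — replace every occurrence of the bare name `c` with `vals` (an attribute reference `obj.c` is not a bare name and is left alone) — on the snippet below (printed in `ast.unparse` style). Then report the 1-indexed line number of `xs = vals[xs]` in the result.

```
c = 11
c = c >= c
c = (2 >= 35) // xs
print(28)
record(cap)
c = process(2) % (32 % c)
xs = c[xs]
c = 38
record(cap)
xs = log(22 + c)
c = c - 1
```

Transformed code:
vals = 11
vals = vals >= vals
vals = (2 >= 35) // xs
print(28)
record(cap)
vals = process(2) % (32 % vals)
xs = vals[xs]
vals = 38
record(cap)
xs = log(22 + vals)
vals = vals - 1

7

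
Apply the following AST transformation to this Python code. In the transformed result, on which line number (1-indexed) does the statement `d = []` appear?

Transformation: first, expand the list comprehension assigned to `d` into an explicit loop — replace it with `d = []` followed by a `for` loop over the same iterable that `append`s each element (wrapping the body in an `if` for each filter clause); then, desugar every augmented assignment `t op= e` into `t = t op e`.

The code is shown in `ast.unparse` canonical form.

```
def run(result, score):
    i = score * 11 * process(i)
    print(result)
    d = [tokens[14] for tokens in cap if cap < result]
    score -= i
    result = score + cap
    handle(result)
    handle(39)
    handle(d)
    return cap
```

Transformed code:
def run(result, score):
    i = score * 11 * process(i)
    print(result)
    d = []
    for tokens in cap:
        if cap < result:
            d.append(tokens[14])
    score = score - i
    result = score + cap
    handle(result)
    handle(39)
    handle(d)
    return cap

4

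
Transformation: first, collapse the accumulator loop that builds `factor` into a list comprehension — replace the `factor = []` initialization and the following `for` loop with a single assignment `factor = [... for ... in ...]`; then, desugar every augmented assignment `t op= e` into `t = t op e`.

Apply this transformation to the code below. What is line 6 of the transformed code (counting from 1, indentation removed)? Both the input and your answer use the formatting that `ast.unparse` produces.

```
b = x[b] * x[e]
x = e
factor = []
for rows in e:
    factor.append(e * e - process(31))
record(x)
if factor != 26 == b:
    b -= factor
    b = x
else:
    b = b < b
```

Transformed code:
b = x[b] * x[e]
x = e
factor = [e * e - process(31) for rows in e]
record(x)
if factor != 26 == b:
    b = b - factor
    b = x
else:
    b = b < b

b = b - factor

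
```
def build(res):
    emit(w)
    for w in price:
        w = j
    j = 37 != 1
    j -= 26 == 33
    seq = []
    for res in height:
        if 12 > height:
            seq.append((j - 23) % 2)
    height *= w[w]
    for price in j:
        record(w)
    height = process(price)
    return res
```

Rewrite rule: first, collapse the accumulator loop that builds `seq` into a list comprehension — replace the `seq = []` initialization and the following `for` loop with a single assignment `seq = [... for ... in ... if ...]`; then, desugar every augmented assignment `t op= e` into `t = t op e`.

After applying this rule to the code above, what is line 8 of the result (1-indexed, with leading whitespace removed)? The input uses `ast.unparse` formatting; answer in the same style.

height = height * w[w]

Transformed code:
def build(res):
    emit(w)
    for w in price:
        w = j
    j = 37 != 1
    j = j - (26 == 33)
    seq = [(j - 23) % 2 for res in height if 12 > height]
    height = height * w[w]
    for price in j:
        record(w)
    height = process(price)
    return res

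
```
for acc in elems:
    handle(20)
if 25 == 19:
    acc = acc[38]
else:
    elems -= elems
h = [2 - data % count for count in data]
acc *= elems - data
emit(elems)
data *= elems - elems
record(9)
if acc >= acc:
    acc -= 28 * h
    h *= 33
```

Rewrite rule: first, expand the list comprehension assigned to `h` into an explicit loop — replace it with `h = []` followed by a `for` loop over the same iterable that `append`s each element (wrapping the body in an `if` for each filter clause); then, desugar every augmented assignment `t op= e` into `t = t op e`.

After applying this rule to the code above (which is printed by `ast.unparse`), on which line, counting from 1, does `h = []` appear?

Transformed code:
for acc in elems:
    handle(20)
if 25 == 19:
    acc = acc[38]
else:
    elems = elems - elems
h = []
for count in data:
    h.append(2 - data % count)
acc = acc * (elems - data)
emit(elems)
data = data * (elems - elems)
record(9)
if acc >= acc:
    acc = acc - 28 * h
    h = h * 33

7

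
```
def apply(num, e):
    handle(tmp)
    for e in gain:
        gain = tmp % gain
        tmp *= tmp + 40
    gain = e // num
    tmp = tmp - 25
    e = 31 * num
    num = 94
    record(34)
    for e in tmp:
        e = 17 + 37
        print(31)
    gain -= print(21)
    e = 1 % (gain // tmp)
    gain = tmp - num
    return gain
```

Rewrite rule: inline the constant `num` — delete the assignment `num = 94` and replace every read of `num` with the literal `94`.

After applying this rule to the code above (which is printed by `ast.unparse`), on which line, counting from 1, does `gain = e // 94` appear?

Transformed code:
def apply(num, e):
    handle(tmp)
    for e in gain:
        gain = tmp % gain
        tmp *= tmp + 40
    gain = e // 94
    tmp = tmp - 25
    e = 31 * 94
    record(34)
    for e in tmp:
        e = 17 + 37
        print(31)
    gain -= print(21)
    e = 1 % (gain // tmp)
    gain = tmp - 94
    return gain

6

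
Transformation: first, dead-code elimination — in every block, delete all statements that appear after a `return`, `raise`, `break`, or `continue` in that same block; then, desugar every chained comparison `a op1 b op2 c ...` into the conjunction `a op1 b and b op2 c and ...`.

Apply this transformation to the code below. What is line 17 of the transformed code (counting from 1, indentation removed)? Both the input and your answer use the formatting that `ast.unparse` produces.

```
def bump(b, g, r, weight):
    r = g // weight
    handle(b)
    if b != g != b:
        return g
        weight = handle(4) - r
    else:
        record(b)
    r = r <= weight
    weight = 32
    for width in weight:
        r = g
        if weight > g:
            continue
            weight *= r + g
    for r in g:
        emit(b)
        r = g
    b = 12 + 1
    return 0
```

b = 12 + 1

Transformed code:
def bump(b, g, r, weight):
    r = g // weight
    handle(b)
    if b != g and g != b:
        return g
    else:
        record(b)
    r = r <= weight
    weight = 32
    for width in weight:
        r = g
        if weight > g:
            continue
    for r in g:
        emit(b)
        r = g
    b = 12 + 1
    return 0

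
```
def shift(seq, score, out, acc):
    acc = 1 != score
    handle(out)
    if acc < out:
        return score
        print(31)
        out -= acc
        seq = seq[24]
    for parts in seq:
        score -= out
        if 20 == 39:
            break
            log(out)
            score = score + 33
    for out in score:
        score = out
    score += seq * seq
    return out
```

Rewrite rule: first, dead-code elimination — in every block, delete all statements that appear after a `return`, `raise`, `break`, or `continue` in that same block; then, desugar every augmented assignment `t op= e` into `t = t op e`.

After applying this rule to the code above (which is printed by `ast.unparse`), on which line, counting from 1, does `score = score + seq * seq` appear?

12

Transformed code:
def shift(seq, score, out, acc):
    acc = 1 != score
    handle(out)
    if acc < out:
        return score
    for parts in seq:
        score = score - out
        if 20 == 39:
            break
    for out in score:
        score = out
    score = score + seq * seq
    return out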